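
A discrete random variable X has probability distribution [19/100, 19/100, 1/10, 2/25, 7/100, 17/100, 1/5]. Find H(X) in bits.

H(X) = -Σ p(x) log₂ p(x)
  -19/100 × log₂(19/100) = 0.4552
  -19/100 × log₂(19/100) = 0.4552
  -1/10 × log₂(1/10) = 0.3322
  -2/25 × log₂(2/25) = 0.2915
  -7/100 × log₂(7/100) = 0.2686
  -17/100 × log₂(17/100) = 0.4346
  -1/5 × log₂(1/5) = 0.4644
H(X) = 2.7017 bits


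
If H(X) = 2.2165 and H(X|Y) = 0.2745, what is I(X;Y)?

I(X;Y) = H(X) - H(X|Y)
I(X;Y) = 2.2165 - 0.2745 = 1.942 bits


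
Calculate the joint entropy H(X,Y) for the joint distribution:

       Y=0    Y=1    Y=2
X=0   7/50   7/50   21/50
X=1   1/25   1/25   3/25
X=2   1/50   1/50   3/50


H(X,Y) = -Σ p(x,y) log₂ p(x,y)
  p(0,0)=7/50: -0.1400 × log₂(0.1400) = 0.3971
  p(0,1)=7/50: -0.1400 × log₂(0.1400) = 0.3971
  p(0,2)=21/50: -0.4200 × log₂(0.4200) = 0.5256
  p(1,0)=1/25: -0.0400 × log₂(0.0400) = 0.1858
  p(1,1)=1/25: -0.0400 × log₂(0.0400) = 0.1858
  p(1,2)=3/25: -0.1200 × log₂(0.1200) = 0.3671
  p(2,0)=1/50: -0.0200 × log₂(0.0200) = 0.1129
  p(2,1)=1/50: -0.0200 × log₂(0.0200) = 0.1129
  p(2,2)=3/50: -0.0600 × log₂(0.0600) = 0.2435
H(X,Y) = 2.5277 bits


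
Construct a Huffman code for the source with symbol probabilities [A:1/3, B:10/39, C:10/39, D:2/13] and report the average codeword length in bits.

Huffman tree construction:
Combine smallest probabilities repeatedly
Resulting codes:
  A: 11 (length 2)
  B: 01 (length 2)
  C: 10 (length 2)
  D: 00 (length 2)
Average length = Σ p(s) × length(s) = 2.0000 bits


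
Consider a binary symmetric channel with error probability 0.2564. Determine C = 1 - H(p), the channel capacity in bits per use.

For BSC with error probability p:
C = 1 - H(p) where H(p) is binary entropy
H(0.2564) = -0.2564 × log₂(0.2564) - 0.7436 × log₂(0.7436)
H(p) = 0.8213
C = 1 - 0.8213 = 0.1787 bits/use


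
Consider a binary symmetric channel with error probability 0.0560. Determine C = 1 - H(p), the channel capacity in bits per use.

For BSC with error probability p:
C = 1 - H(p) where H(p) is binary entropy
H(0.0560) = -0.0560 × log₂(0.0560) - 0.9440 × log₂(0.9440)
H(p) = 0.3114
C = 1 - 0.3114 = 0.6886 bits/use


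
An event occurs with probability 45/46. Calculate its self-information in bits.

Information content I(x) = -log₂(p(x))
I = -log₂(45/46) = -log₂(0.9783)
I = 0.0317 bits


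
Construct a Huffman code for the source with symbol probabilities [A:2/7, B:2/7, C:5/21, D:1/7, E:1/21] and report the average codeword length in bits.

Huffman tree construction:
Combine smallest probabilities repeatedly
Resulting codes:
  A: 10 (length 2)
  B: 11 (length 2)
  C: 01 (length 2)
  D: 001 (length 3)
  E: 000 (length 3)
Average length = Σ p(s) × length(s) = 2.1905 bits


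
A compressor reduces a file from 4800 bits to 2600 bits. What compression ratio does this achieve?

Compression ratio = Original / Compressed
= 4800 / 2600 = 1.85:1


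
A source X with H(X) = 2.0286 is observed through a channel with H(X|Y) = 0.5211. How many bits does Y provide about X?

I(X;Y) = H(X) - H(X|Y)
I(X;Y) = 2.0286 - 0.5211 = 1.5075 bits


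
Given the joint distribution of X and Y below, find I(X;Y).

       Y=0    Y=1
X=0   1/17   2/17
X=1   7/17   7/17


H(X) = 0.6723, H(Y) = 0.9975, H(X,Y) = 1.6579
I(X;Y) = H(X) + H(Y) - H(X,Y) = 0.0119 bits


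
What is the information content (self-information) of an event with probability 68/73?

Information content I(x) = -log₂(p(x))
I = -log₂(68/73) = -log₂(0.9315)
I = 0.1024 bits


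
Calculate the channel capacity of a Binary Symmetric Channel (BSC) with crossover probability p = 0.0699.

For BSC with error probability p:
C = 1 - H(p) where H(p) is binary entropy
H(0.0699) = -0.0699 × log₂(0.0699) - 0.9301 × log₂(0.9301)
H(p) = 0.3656
C = 1 - 0.3656 = 0.6344 bits/use


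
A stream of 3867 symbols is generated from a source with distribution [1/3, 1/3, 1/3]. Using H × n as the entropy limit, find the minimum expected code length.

Entropy H = 1.5850 bits/symbol
Minimum bits = H × n = 1.5850 × 3867
= 6129.05 bits


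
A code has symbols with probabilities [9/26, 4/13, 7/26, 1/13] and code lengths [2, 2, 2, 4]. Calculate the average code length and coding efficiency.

Average length L = Σ p_i × l_i = 2.1538 bits
Entropy H = 1.8473 bits
Efficiency η = H/L × 100% = 85.77%


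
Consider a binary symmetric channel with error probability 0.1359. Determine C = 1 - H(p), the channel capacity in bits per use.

For BSC with error probability p:
C = 1 - H(p) where H(p) is binary entropy
H(0.1359) = -0.1359 × log₂(0.1359) - 0.8641 × log₂(0.8641)
H(p) = 0.5734
C = 1 - 0.5734 = 0.4266 bits/use


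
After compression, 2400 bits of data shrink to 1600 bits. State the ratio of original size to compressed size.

Compression ratio = Original / Compressed
= 2400 / 1600 = 1.50:1


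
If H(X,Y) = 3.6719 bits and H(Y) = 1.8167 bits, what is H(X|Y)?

Chain rule: H(X,Y) = H(X|Y) + H(Y)
H(X|Y) = H(X,Y) - H(Y) = 3.6719 - 1.8167 = 1.8552 bits


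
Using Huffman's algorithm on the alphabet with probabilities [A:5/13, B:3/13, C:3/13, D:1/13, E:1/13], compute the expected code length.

Huffman tree construction:
Combine smallest probabilities repeatedly
Resulting codes:
  A: 11 (length 2)
  B: 01 (length 2)
  C: 10 (length 2)
  D: 000 (length 3)
  E: 001 (length 3)
Average length = Σ p(s) × length(s) = 2.1538 bits


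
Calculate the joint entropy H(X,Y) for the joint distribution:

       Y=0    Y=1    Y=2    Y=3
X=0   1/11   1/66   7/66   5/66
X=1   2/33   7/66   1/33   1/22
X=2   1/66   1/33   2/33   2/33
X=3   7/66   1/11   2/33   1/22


H(X,Y) = -Σ p(x,y) log₂ p(x,y)
  p(0,0)=1/11: -0.0909 × log₂(0.0909) = 0.3145
  p(0,1)=1/66: -0.0152 × log₂(0.0152) = 0.0916
  p(0,2)=7/66: -0.1061 × log₂(0.1061) = 0.3433
  p(0,3)=5/66: -0.0758 × log₂(0.0758) = 0.2820
  p(1,0)=2/33: -0.0606 × log₂(0.0606) = 0.2451
  p(1,1)=7/66: -0.1061 × log₂(0.1061) = 0.3433
  p(1,2)=1/33: -0.0303 × log₂(0.0303) = 0.1529
  p(1,3)=1/22: -0.0455 × log₂(0.0455) = 0.2027
  p(2,0)=1/66: -0.0152 × log₂(0.0152) = 0.0916
  p(2,1)=1/33: -0.0303 × log₂(0.0303) = 0.1529
  p(2,2)=2/33: -0.0606 × log₂(0.0606) = 0.2451
  p(2,3)=2/33: -0.0606 × log₂(0.0606) = 0.2451
  p(3,0)=7/66: -0.1061 × log₂(0.1061) = 0.3433
  p(3,1)=1/11: -0.0909 × log₂(0.0909) = 0.3145
  p(3,2)=2/33: -0.0606 × log₂(0.0606) = 0.2451
  p(3,3)=1/22: -0.0455 × log₂(0.0455) = 0.2027
H(X,Y) = 3.8157 bits


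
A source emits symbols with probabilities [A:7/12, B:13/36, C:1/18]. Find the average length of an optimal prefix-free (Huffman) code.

Huffman tree construction:
Combine smallest probabilities repeatedly
Resulting codes:
  A: 1 (length 1)
  B: 01 (length 2)
  C: 00 (length 2)
Average length = Σ p(s) × length(s) = 1.4167 bits


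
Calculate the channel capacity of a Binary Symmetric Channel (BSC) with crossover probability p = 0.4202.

For BSC with error probability p:
C = 1 - H(p) where H(p) is binary entropy
H(0.4202) = -0.4202 × log₂(0.4202) - 0.5798 × log₂(0.5798)
H(p) = 0.9815
C = 1 - 0.9815 = 0.0185 bits/use


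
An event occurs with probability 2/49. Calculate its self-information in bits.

Information content I(x) = -log₂(p(x))
I = -log₂(2/49) = -log₂(0.0408)
I = 4.6147 bits


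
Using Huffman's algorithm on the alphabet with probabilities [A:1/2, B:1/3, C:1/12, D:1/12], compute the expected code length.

Huffman tree construction:
Combine smallest probabilities repeatedly
Resulting codes:
  A: 0 (length 1)
  B: 11 (length 2)
  C: 100 (length 3)
  D: 101 (length 3)
Average length = Σ p(s) × length(s) = 1.6667 bits


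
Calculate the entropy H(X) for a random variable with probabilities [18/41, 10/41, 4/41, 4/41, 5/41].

H(X) = -Σ p(x) log₂ p(x)
  -18/41 × log₂(18/41) = 0.5214
  -10/41 × log₂(10/41) = 0.4965
  -4/41 × log₂(4/41) = 0.3276
  -4/41 × log₂(4/41) = 0.3276
  -5/41 × log₂(5/41) = 0.3702
H(X) = 2.0432 bits


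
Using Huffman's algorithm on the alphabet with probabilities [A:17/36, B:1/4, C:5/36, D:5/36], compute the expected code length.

Huffman tree construction:
Combine smallest probabilities repeatedly
Resulting codes:
  A: 0 (length 1)
  B: 10 (length 2)
  C: 110 (length 3)
  D: 111 (length 3)
Average length = Σ p(s) × length(s) = 1.8056 bits


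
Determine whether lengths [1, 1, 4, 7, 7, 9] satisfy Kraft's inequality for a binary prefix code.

Kraft inequality: Σ 2^(-l_i) ≤ 1 for prefix-free code
Calculating: 2^(-1) + 2^(-1) + 2^(-4) + 2^(-7) + 2^(-7) + 2^(-9)
= 0.5 + 0.5 + 0.0625 + 0.0078125 + 0.0078125 + 0.001953125
= 1.0801
Since 1.0801 > 1, prefix-free code does not exist


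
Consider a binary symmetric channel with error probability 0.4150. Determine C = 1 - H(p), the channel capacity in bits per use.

For BSC with error probability p:
C = 1 - H(p) where H(p) is binary entropy
H(0.4150) = -0.4150 × log₂(0.4150) - 0.5850 × log₂(0.5850)
H(p) = 0.9791
C = 1 - 0.9791 = 0.0209 bits/use


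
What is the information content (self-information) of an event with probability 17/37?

Information content I(x) = -log₂(p(x))
I = -log₂(17/37) = -log₂(0.4595)
I = 1.1220 bits


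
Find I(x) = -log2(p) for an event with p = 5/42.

Information content I(x) = -log₂(p(x))
I = -log₂(5/42) = -log₂(0.1190)
I = 3.0704 bits


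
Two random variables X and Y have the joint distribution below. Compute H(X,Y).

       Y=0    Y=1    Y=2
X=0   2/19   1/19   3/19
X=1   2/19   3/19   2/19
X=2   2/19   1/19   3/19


H(X,Y) = -Σ p(x,y) log₂ p(x,y)
  p(0,0)=2/19: -0.1053 × log₂(0.1053) = 0.3419
  p(0,1)=1/19: -0.0526 × log₂(0.0526) = 0.2236
  p(0,2)=3/19: -0.1579 × log₂(0.1579) = 0.4205
  p(1,0)=2/19: -0.1053 × log₂(0.1053) = 0.3419
  p(1,1)=3/19: -0.1579 × log₂(0.1579) = 0.4205
  p(1,2)=2/19: -0.1053 × log₂(0.1053) = 0.3419
  p(2,0)=2/19: -0.1053 × log₂(0.1053) = 0.3419
  p(2,1)=1/19: -0.0526 × log₂(0.0526) = 0.2236
  p(2,2)=3/19: -0.1579 × log₂(0.1579) = 0.4205
H(X,Y) = 3.0761 bits


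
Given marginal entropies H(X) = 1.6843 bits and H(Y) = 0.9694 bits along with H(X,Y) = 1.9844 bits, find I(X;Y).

I(X;Y) = H(X) + H(Y) - H(X,Y)
I(X;Y) = 1.6843 + 0.9694 - 1.9844 = 0.6693 bits


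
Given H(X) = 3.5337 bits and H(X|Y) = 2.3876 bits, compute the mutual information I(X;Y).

I(X;Y) = H(X) - H(X|Y)
I(X;Y) = 3.5337 - 2.3876 = 1.1461 bits


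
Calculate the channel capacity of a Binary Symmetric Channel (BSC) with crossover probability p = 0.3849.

For BSC with error probability p:
C = 1 - H(p) where H(p) is binary entropy
H(0.3849) = -0.3849 × log₂(0.3849) - 0.6151 × log₂(0.6151)
H(p) = 0.9614
C = 1 - 0.9614 = 0.0386 bits/use


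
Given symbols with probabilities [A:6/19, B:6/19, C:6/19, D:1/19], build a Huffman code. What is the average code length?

Huffman tree construction:
Combine smallest probabilities repeatedly
Resulting codes:
  A: 01 (length 2)
  B: 10 (length 2)
  C: 11 (length 2)
  D: 00 (length 2)
Average length = Σ p(s) × length(s) = 2.0000 bits


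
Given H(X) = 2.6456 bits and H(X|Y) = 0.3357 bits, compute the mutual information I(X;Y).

I(X;Y) = H(X) - H(X|Y)
I(X;Y) = 2.6456 - 0.3357 = 2.3099 bits


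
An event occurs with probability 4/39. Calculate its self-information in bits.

Information content I(x) = -log₂(p(x))
I = -log₂(4/39) = -log₂(0.1026)
I = 3.2854 bits


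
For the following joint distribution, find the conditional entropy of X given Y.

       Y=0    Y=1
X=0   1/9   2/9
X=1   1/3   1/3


H(X|Y) = Σ_y p(y) H(X|Y=y)
  p(Y=0) = 4/9, H(X|Y=0) = 0.8113
  p(Y=1) = 5/9, H(X|Y=1) = 0.9710
H(X|Y) = 0.4444×0.8113 + 0.5556×0.9710 = 0.9000 bits


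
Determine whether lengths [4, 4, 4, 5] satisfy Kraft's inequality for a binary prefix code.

Kraft inequality: Σ 2^(-l_i) ≤ 1 for prefix-free code
Calculating: 2^(-4) + 2^(-4) + 2^(-4) + 2^(-5)
= 0.0625 + 0.0625 + 0.0625 + 0.03125
= 0.2188
Since 0.2188 ≤ 1, prefix-free code exists


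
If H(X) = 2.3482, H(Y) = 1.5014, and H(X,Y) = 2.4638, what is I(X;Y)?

I(X;Y) = H(X) + H(Y) - H(X,Y)
I(X;Y) = 2.3482 + 1.5014 - 2.4638 = 1.3858 bits


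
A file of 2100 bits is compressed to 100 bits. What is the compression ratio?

Compression ratio = Original / Compressed
= 2100 / 100 = 21.00:1


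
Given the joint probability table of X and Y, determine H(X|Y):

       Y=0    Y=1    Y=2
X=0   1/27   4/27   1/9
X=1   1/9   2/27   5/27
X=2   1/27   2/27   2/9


H(X|Y) = Σ_y p(y) H(X|Y=y)
  p(Y=0) = 5/27, H(X|Y=0) = 1.3710
  p(Y=1) = 8/27, H(X|Y=1) = 1.5000
  p(Y=2) = 14/27, H(X|Y=2) = 1.5306
H(X|Y) = 0.1852×1.3710 + 0.2963×1.5000 + 0.5185×1.5306 = 1.4920 bits


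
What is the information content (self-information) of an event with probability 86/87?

Information content I(x) = -log₂(p(x))
I = -log₂(86/87) = -log₂(0.9885)
I = 0.0167 bits


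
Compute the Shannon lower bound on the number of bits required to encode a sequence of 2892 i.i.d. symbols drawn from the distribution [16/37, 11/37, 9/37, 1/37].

Entropy H = 1.6802 bits/symbol
Minimum bits = H × n = 1.6802 × 2892
= 4859.08 bits


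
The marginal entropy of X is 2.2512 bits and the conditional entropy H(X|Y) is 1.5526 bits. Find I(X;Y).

I(X;Y) = H(X) - H(X|Y)
I(X;Y) = 2.2512 - 1.5526 = 0.6986 bits


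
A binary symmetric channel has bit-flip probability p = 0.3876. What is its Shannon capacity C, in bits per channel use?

For BSC with error probability p:
C = 1 - H(p) where H(p) is binary entropy
H(0.3876) = -0.3876 × log₂(0.3876) - 0.6124 × log₂(0.6124)
H(p) = 0.9632
C = 1 - 0.9632 = 0.0368 bits/use


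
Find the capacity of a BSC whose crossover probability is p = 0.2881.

For BSC with error probability p:
C = 1 - H(p) where H(p) is binary entropy
H(0.2881) = -0.2881 × log₂(0.2881) - 0.7119 × log₂(0.7119)
H(p) = 0.8663
C = 1 - 0.8663 = 0.1337 bits/use


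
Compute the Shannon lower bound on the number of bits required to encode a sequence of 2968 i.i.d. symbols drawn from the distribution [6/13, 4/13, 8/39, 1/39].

Entropy H = 1.6424 bits/symbol
Minimum bits = H × n = 1.6424 × 2968
= 4874.56 bits


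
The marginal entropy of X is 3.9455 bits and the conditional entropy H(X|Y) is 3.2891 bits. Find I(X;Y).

I(X;Y) = H(X) - H(X|Y)
I(X;Y) = 3.9455 - 3.2891 = 0.6564 bits


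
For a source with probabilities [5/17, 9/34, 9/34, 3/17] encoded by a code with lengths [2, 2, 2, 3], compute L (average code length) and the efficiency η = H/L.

Average length L = Σ p_i × l_i = 2.1765 bits
Entropy H = 1.9761 bits
Efficiency η = H/L × 100% = 90.79%


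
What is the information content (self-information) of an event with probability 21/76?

Information content I(x) = -log₂(p(x))
I = -log₂(21/76) = -log₂(0.2763)
I = 1.8556 bits


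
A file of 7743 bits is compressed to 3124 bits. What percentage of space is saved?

Space savings = (1 - Compressed/Original) × 100%
= (1 - 3124/7743) × 100%
= 59.65%


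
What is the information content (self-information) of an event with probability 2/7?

Information content I(x) = -log₂(p(x))
I = -log₂(2/7) = -log₂(0.2857)
I = 1.8074 bits


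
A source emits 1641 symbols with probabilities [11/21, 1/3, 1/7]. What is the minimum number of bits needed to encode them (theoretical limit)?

Entropy H = 1.4180 bits/symbol
Minimum bits = H × n = 1.4180 × 1641
= 2326.98 bits


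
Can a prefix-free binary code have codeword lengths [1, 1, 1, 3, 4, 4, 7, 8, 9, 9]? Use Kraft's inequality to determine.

Kraft inequality: Σ 2^(-l_i) ≤ 1 for prefix-free code
Calculating: 2^(-1) + 2^(-1) + 2^(-1) + 2^(-3) + 2^(-4) + 2^(-4) + 2^(-7) + 2^(-8) + 2^(-9) + 2^(-9)
= 0.5 + 0.5 + 0.5 + 0.125 + 0.0625 + 0.0625 + 0.0078125 + 0.00390625 + 0.001953125 + 0.001953125
= 1.7656
Since 1.7656 > 1, prefix-free code does not exist


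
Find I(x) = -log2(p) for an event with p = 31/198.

Information content I(x) = -log₂(p(x))
I = -log₂(31/198) = -log₂(0.1566)
I = 2.6752 bits


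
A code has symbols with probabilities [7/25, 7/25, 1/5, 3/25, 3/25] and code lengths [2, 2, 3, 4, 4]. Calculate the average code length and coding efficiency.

Average length L = Σ p_i × l_i = 2.6800 bits
Entropy H = 2.2270 bits
Efficiency η = H/L × 100% = 83.10%


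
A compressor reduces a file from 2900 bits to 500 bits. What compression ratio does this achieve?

Compression ratio = Original / Compressed
= 2900 / 500 = 5.80:1


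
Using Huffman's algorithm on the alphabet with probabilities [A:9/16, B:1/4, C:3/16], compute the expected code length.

Huffman tree construction:
Combine smallest probabilities repeatedly
Resulting codes:
  A: 1 (length 1)
  B: 01 (length 2)
  C: 00 (length 2)
Average length = Σ p(s) × length(s) = 1.4375 bits


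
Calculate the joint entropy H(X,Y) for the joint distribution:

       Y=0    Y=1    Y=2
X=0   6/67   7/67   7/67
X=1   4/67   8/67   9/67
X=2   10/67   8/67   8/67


H(X,Y) = -Σ p(x,y) log₂ p(x,y)
  p(0,0)=6/67: -0.0896 × log₂(0.0896) = 0.3117
  p(0,1)=7/67: -0.1045 × log₂(0.1045) = 0.3405
  p(0,2)=7/67: -0.1045 × log₂(0.1045) = 0.3405
  p(1,0)=4/67: -0.0597 × log₂(0.0597) = 0.2428
  p(1,1)=8/67: -0.1194 × log₂(0.1194) = 0.3661
  p(1,2)=9/67: -0.1343 × log₂(0.1343) = 0.3890
  p(2,0)=10/67: -0.1493 × log₂(0.1493) = 0.4096
  p(2,1)=8/67: -0.1194 × log₂(0.1194) = 0.3661
  p(2,2)=8/67: -0.1194 × log₂(0.1194) = 0.3661
H(X,Y) = 3.1323 bits


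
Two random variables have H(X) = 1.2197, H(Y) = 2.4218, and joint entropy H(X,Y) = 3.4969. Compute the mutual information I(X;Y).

I(X;Y) = H(X) + H(Y) - H(X,Y)
I(X;Y) = 1.2197 + 2.4218 - 3.4969 = 0.1446 bits


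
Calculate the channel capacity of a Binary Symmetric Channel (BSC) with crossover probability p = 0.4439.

For BSC with error probability p:
C = 1 - H(p) where H(p) is binary entropy
H(0.4439) = -0.4439 × log₂(0.4439) - 0.5561 × log₂(0.5561)
H(p) = 0.9909
C = 1 - 0.9909 = 0.0091 bits/use


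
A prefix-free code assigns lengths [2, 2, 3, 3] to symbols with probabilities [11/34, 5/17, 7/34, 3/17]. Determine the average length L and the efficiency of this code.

Average length L = Σ p_i × l_i = 2.3824 bits
Entropy H = 1.9570 bits
Efficiency η = H/L × 100% = 82.15%


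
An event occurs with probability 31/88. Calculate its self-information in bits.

Information content I(x) = -log₂(p(x))
I = -log₂(31/88) = -log₂(0.3523)
I = 1.5052 bits


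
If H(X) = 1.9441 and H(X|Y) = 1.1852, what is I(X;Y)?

I(X;Y) = H(X) - H(X|Y)
I(X;Y) = 1.9441 - 1.1852 = 0.7589 bits


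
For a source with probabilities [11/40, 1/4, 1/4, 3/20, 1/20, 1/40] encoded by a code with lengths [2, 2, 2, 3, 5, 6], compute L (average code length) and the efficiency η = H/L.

Average length L = Σ p_i × l_i = 2.4000 bits
Entropy H = 2.2719 bits
Efficiency η = H/L × 100% = 94.66%


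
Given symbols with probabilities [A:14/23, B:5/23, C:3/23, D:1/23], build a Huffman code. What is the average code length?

Huffman tree construction:
Combine smallest probabilities repeatedly
Resulting codes:
  A: 1 (length 1)
  B: 01 (length 2)
  C: 001 (length 3)
  D: 000 (length 3)
Average length = Σ p(s) × length(s) = 1.5652 bits


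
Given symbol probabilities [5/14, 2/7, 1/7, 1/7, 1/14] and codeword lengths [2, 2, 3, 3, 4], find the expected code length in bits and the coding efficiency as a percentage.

Average length L = Σ p_i × l_i = 2.4286 bits
Entropy H = 2.1210 bits
Efficiency η = H/L × 100% = 87.33%


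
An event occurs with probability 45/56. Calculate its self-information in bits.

Information content I(x) = -log₂(p(x))
I = -log₂(45/56) = -log₂(0.8036)
I = 0.3155 bits


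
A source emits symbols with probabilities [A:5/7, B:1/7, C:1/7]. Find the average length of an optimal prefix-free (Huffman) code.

Huffman tree construction:
Combine smallest probabilities repeatedly
Resulting codes:
  A: 1 (length 1)
  B: 00 (length 2)
  C: 01 (length 2)
Average length = Σ p(s) × length(s) = 1.2857 bits


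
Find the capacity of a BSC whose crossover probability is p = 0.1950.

For BSC with error probability p:
C = 1 - H(p) where H(p) is binary entropy
H(0.1950) = -0.1950 × log₂(0.1950) - 0.8050 × log₂(0.8050)
H(p) = 0.7118
C = 1 - 0.7118 = 0.2882 bits/use


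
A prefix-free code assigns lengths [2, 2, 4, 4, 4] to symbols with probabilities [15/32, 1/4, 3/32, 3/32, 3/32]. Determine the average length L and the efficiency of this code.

Average length L = Σ p_i × l_i = 2.5625 bits
Entropy H = 1.9729 bits
Efficiency η = H/L × 100% = 76.99%


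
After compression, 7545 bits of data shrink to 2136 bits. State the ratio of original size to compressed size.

Compression ratio = Original / Compressed
= 7545 / 2136 = 3.53:1


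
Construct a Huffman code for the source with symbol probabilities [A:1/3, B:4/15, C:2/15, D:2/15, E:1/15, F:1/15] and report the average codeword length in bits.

Huffman tree construction:
Combine smallest probabilities repeatedly
Resulting codes:
  A: 11 (length 2)
  B: 01 (length 2)
  C: 100 (length 3)
  D: 101 (length 3)
  E: 000 (length 3)
  F: 001 (length 3)
Average length = Σ p(s) × length(s) = 2.4000 bits


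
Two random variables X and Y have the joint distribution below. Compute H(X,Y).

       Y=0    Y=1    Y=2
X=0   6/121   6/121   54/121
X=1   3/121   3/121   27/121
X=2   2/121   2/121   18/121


H(X,Y) = -Σ p(x,y) log₂ p(x,y)
  p(0,0)=6/121: -0.0496 × log₂(0.0496) = 0.2149
  p(0,1)=6/121: -0.0496 × log₂(0.0496) = 0.2149
  p(0,2)=54/121: -0.4463 × log₂(0.4463) = 0.5195
  p(1,0)=3/121: -0.0248 × log₂(0.0248) = 0.1322
  p(1,1)=3/121: -0.0248 × log₂(0.0248) = 0.1322
  p(1,2)=27/121: -0.2231 × log₂(0.2231) = 0.4829
  p(2,0)=2/121: -0.0165 × log₂(0.0165) = 0.0978
  p(2,1)=2/121: -0.0165 × log₂(0.0165) = 0.0978
  p(2,2)=18/121: -0.1488 × log₂(0.1488) = 0.4089
H(X,Y) = 2.3012 bits


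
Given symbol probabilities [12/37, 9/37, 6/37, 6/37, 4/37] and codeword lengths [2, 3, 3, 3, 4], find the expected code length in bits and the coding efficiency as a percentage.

Average length L = Σ p_i × l_i = 2.7838 bits
Entropy H = 2.2211 bits
Efficiency η = H/L × 100% = 79.79%


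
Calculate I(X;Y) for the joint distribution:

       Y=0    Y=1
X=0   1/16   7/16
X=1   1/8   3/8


H(X) = 1.0000, H(Y) = 0.6962, H(X,Y) = 1.6774
I(X;Y) = H(X) + H(Y) - H(X,Y) = 0.0188 bits


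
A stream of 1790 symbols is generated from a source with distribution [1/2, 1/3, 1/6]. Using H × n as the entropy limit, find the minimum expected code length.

Entropy H = 1.4591 bits/symbol
Minimum bits = H × n = 1.4591 × 1790
= 2611.87 bits


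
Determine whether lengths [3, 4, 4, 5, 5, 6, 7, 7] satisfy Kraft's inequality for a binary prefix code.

Kraft inequality: Σ 2^(-l_i) ≤ 1 for prefix-free code
Calculating: 2^(-3) + 2^(-4) + 2^(-4) + 2^(-5) + 2^(-5) + 2^(-6) + 2^(-7) + 2^(-7)
= 0.125 + 0.0625 + 0.0625 + 0.03125 + 0.03125 + 0.015625 + 0.0078125 + 0.0078125
= 0.3438
Since 0.3438 ≤ 1, prefix-free code exists


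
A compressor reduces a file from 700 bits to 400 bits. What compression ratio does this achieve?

Compression ratio = Original / Compressed
= 700 / 400 = 1.75:1


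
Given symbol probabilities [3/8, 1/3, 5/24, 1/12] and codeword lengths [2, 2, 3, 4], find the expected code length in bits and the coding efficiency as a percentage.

Average length L = Σ p_i × l_i = 2.3750 bits
Entropy H = 1.8292 bits
Efficiency η = H/L × 100% = 77.02%


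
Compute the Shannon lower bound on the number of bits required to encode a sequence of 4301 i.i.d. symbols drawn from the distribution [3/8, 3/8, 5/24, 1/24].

Entropy H = 1.7238 bits/symbol
Minimum bits = H × n = 1.7238 × 4301
= 7413.99 bits


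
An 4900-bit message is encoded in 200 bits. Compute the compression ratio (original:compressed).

Compression ratio = Original / Compressed
= 4900 / 200 = 24.50:1


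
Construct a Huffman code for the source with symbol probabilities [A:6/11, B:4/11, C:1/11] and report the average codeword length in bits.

Huffman tree construction:
Combine smallest probabilities repeatedly
Resulting codes:
  A: 1 (length 1)
  B: 01 (length 2)
  C: 00 (length 2)
Average length = Σ p(s) × length(s) = 1.4545 bits


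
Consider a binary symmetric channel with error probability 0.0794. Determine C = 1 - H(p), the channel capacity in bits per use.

For BSC with error probability p:
C = 1 - H(p) where H(p) is binary entropy
H(0.0794) = -0.0794 × log₂(0.0794) - 0.9206 × log₂(0.9206)
H(p) = 0.4001
C = 1 - 0.4001 = 0.5999 bits/use


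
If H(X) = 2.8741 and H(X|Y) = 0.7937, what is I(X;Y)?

I(X;Y) = H(X) - H(X|Y)
I(X;Y) = 2.8741 - 0.7937 = 2.0804 bits


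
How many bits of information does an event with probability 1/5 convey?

Information content I(x) = -log₂(p(x))
I = -log₂(1/5) = -log₂(0.2000)
I = 2.3219 bits


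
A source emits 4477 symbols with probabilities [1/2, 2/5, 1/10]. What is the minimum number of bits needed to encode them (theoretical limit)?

Entropy H = 1.3610 bits/symbol
Minimum bits = H × n = 1.3610 × 4477
= 6093.04 bits


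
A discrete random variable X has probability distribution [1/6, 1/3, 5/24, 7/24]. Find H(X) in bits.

H(X) = -Σ p(x) log₂ p(x)
  -1/6 × log₂(1/6) = 0.4308
  -1/3 × log₂(1/3) = 0.5283
  -5/24 × log₂(5/24) = 0.4715
  -7/24 × log₂(7/24) = 0.5185
H(X) = 1.9491 bits


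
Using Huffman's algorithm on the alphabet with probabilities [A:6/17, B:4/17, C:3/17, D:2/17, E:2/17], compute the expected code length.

Huffman tree construction:
Combine smallest probabilities repeatedly
Resulting codes:
  A: 11 (length 2)
  B: 01 (length 2)
  C: 00 (length 2)
  D: 100 (length 3)
  E: 101 (length 3)
Average length = Σ p(s) × length(s) = 2.2353 bits


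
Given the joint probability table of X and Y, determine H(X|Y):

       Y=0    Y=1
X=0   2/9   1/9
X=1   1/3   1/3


H(X|Y) = Σ_y p(y) H(X|Y=y)
  p(Y=0) = 5/9, H(X|Y=0) = 0.9710
  p(Y=1) = 4/9, H(X|Y=1) = 0.8113
H(X|Y) = 0.5556×0.9710 + 0.4444×0.8113 = 0.9000 bits


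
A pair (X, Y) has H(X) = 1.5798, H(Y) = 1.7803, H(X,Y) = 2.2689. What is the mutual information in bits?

I(X;Y) = H(X) + H(Y) - H(X,Y)
I(X;Y) = 1.5798 + 1.7803 - 2.2689 = 1.0912 bits


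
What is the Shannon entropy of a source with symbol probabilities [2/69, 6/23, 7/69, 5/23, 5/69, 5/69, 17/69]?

H(X) = -Σ p(x) log₂ p(x)
  -2/69 × log₂(2/69) = 0.1481
  -6/23 × log₂(6/23) = 0.5057
  -7/69 × log₂(7/69) = 0.3349
  -5/23 × log₂(5/23) = 0.4786
  -5/69 × log₂(5/69) = 0.2744
  -5/69 × log₂(5/69) = 0.2744
  -17/69 × log₂(17/69) = 0.4979
H(X) = 2.5140 bits


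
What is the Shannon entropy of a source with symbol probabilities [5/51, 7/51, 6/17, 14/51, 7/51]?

H(X) = -Σ p(x) log₂ p(x)
  -5/51 × log₂(5/51) = 0.3285
  -7/51 × log₂(7/51) = 0.3932
  -6/17 × log₂(6/17) = 0.5303
  -14/51 × log₂(14/51) = 0.5120
  -7/51 × log₂(7/51) = 0.3932
H(X) = 2.1572 bits


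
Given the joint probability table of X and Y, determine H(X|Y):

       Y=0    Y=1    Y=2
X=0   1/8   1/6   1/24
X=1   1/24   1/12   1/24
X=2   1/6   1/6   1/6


H(X|Y) = Σ_y p(y) H(X|Y=y)
  p(Y=0) = 1/3, H(X|Y=0) = 1.4056
  p(Y=1) = 5/12, H(X|Y=1) = 1.5219
  p(Y=2) = 1/4, H(X|Y=2) = 1.2516
H(X|Y) = 0.3333×1.4056 + 0.4167×1.5219 + 0.2500×1.2516 = 1.4156 bits


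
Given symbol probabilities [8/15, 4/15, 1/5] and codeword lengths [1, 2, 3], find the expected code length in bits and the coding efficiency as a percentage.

Average length L = Σ p_i × l_i = 1.6667 bits
Entropy H = 1.4566 bits
Efficiency η = H/L × 100% = 87.39%


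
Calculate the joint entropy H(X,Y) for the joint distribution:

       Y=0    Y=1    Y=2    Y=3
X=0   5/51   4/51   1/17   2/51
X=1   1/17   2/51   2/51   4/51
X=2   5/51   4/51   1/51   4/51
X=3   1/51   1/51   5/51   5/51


H(X,Y) = -Σ p(x,y) log₂ p(x,y)
  p(0,0)=5/51: -0.0980 × log₂(0.0980) = 0.3285
  p(0,1)=4/51: -0.0784 × log₂(0.0784) = 0.2880
  p(0,2)=1/17: -0.0588 × log₂(0.0588) = 0.2404
  p(0,3)=2/51: -0.0392 × log₂(0.0392) = 0.1832
  p(1,0)=1/17: -0.0588 × log₂(0.0588) = 0.2404
  p(1,1)=2/51: -0.0392 × log₂(0.0392) = 0.1832
  p(1,2)=2/51: -0.0392 × log₂(0.0392) = 0.1832
  p(1,3)=4/51: -0.0784 × log₂(0.0784) = 0.2880
  p(2,0)=5/51: -0.0980 × log₂(0.0980) = 0.3285
  p(2,1)=4/51: -0.0784 × log₂(0.0784) = 0.2880
  p(2,2)=1/51: -0.0196 × log₂(0.0196) = 0.1112
  p(2,3)=4/51: -0.0784 × log₂(0.0784) = 0.2880
  p(3,0)=1/51: -0.0196 × log₂(0.0196) = 0.1112
  p(3,1)=1/51: -0.0196 × log₂(0.0196) = 0.1112
  p(3,2)=5/51: -0.0980 × log₂(0.0980) = 0.3285
  p(3,3)=5/51: -0.0980 × log₂(0.0980) = 0.3285
H(X,Y) = 3.8303 bits


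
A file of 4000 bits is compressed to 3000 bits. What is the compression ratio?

Compression ratio = Original / Compressed
= 4000 / 3000 = 1.33:1


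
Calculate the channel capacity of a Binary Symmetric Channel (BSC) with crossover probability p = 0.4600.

For BSC with error probability p:
C = 1 - H(p) where H(p) is binary entropy
H(0.4600) = -0.4600 × log₂(0.4600) - 0.5400 × log₂(0.5400)
H(p) = 0.9954
C = 1 - 0.9954 = 0.0046 bits/use


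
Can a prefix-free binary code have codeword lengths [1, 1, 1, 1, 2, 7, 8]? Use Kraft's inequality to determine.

Kraft inequality: Σ 2^(-l_i) ≤ 1 for prefix-free code
Calculating: 2^(-1) + 2^(-1) + 2^(-1) + 2^(-1) + 2^(-2) + 2^(-7) + 2^(-8)
= 0.5 + 0.5 + 0.5 + 0.5 + 0.25 + 0.0078125 + 0.00390625
= 2.2617
Since 2.2617 > 1, prefix-free code does not exist


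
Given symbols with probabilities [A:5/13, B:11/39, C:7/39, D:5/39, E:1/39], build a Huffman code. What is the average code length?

Huffman tree construction:
Combine smallest probabilities repeatedly
Resulting codes:
  A: 0 (length 1)
  B: 10 (length 2)
  C: 111 (length 3)
  D: 1101 (length 4)
  E: 1100 (length 4)
Average length = Σ p(s) × length(s) = 2.1026 bits


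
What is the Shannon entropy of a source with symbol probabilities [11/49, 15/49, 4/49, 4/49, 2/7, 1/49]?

H(X) = -Σ p(x) log₂ p(x)
  -11/49 × log₂(11/49) = 0.4838
  -15/49 × log₂(15/49) = 0.5228
  -4/49 × log₂(4/49) = 0.2951
  -4/49 × log₂(4/49) = 0.2951
  -2/7 × log₂(2/7) = 0.5164
  -1/49 × log₂(1/49) = 0.1146
H(X) = 2.2278 bits


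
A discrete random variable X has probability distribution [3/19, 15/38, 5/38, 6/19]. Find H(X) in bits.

H(X) = -Σ p(x) log₂ p(x)
  -3/19 × log₂(3/19) = 0.4205
  -15/38 × log₂(15/38) = 0.5294
  -5/38 × log₂(5/38) = 0.3850
  -6/19 × log₂(6/19) = 0.5251
H(X) = 1.8600 bits


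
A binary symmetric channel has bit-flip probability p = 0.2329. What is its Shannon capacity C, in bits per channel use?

For BSC with error probability p:
C = 1 - H(p) where H(p) is binary entropy
H(0.2329) = -0.2329 × log₂(0.2329) - 0.7671 × log₂(0.7671)
H(p) = 0.7830
C = 1 - 0.7830 = 0.2170 bits/use


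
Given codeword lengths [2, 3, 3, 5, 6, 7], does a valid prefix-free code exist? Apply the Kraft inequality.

Kraft inequality: Σ 2^(-l_i) ≤ 1 for prefix-free code
Calculating: 2^(-2) + 2^(-3) + 2^(-3) + 2^(-5) + 2^(-6) + 2^(-7)
= 0.25 + 0.125 + 0.125 + 0.03125 + 0.015625 + 0.0078125
= 0.5547
Since 0.5547 ≤ 1, prefix-free code exists


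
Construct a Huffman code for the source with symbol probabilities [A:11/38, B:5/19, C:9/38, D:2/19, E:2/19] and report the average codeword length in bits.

Huffman tree construction:
Combine smallest probabilities repeatedly
Resulting codes:
  A: 11 (length 2)
  B: 10 (length 2)
  C: 01 (length 2)
  D: 000 (length 3)
  E: 001 (length 3)
Average length = Σ p(s) × length(s) = 2.2105 bits


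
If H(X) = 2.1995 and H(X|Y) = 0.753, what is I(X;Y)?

I(X;Y) = H(X) - H(X|Y)
I(X;Y) = 2.1995 - 0.753 = 1.4465 bits


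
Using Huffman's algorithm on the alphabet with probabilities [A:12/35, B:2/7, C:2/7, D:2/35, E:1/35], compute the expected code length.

Huffman tree construction:
Combine smallest probabilities repeatedly
Resulting codes:
  A: 11 (length 2)
  B: 01 (length 2)
  C: 10 (length 2)
  D: 001 (length 3)
  E: 000 (length 3)
Average length = Σ p(s) × length(s) = 2.0857 bits


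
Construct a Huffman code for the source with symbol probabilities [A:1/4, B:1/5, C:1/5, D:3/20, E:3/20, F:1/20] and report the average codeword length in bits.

Huffman tree construction:
Combine smallest probabilities repeatedly
Resulting codes:
  A: 10 (length 2)
  B: 111 (length 3)
  C: 00 (length 2)
  D: 011 (length 3)
  E: 110 (length 3)
  F: 010 (length 3)
Average length = Σ p(s) × length(s) = 2.5500 bits


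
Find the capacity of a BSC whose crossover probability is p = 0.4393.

For BSC with error probability p:
C = 1 - H(p) where H(p) is binary entropy
H(0.4393) = -0.4393 × log₂(0.4393) - 0.5607 × log₂(0.5607)
H(p) = 0.9893
C = 1 - 0.9893 = 0.0107 bits/use


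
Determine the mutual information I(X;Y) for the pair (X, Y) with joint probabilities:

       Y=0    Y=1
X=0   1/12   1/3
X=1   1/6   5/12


H(X) = 0.9799, H(Y) = 0.8113, H(X,Y) = 1.7842
I(X;Y) = H(X) + H(Y) - H(X,Y) = 0.0070 bits


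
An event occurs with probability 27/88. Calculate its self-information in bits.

Information content I(x) = -log₂(p(x))
I = -log₂(27/88) = -log₂(0.3068)
I = 1.7045 bits


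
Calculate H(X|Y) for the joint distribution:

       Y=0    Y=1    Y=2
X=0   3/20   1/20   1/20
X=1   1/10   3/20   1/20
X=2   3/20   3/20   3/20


H(X|Y) = Σ_y p(y) H(X|Y=y)
  p(Y=0) = 2/5, H(X|Y=0) = 1.5613
  p(Y=1) = 7/20, H(X|Y=1) = 1.4488
  p(Y=2) = 1/4, H(X|Y=2) = 1.3710
H(X|Y) = 0.4000×1.5613 + 0.3500×1.4488 + 0.2500×1.3710 = 1.4743 bits


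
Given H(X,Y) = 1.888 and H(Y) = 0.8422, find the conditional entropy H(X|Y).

Chain rule: H(X,Y) = H(X|Y) + H(Y)
H(X|Y) = H(X,Y) - H(Y) = 1.888 - 0.8422 = 1.0458 bits


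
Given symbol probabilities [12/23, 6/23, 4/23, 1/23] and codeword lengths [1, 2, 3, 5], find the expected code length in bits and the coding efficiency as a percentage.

Average length L = Σ p_i × l_i = 1.7826 bits
Entropy H = 1.6310 bits
Efficiency η = H/L × 100% = 91.49%


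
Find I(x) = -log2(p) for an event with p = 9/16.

Information content I(x) = -log₂(p(x))
I = -log₂(9/16) = -log₂(0.5625)
I = 0.8301 bits


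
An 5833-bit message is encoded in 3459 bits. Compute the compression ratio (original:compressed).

Compression ratio = Original / Compressed
= 5833 / 3459 = 1.69:1


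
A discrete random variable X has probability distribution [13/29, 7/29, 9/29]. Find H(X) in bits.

H(X) = -Σ p(x) log₂ p(x)
  -13/29 × log₂(13/29) = 0.5189
  -7/29 × log₂(7/29) = 0.4950
  -9/29 × log₂(9/29) = 0.5239
H(X) = 1.5378 bits


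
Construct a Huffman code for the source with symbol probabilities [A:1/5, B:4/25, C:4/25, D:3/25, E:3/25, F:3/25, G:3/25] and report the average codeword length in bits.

Huffman tree construction:
Combine smallest probabilities repeatedly
Resulting codes:
  A: 00 (length 2)
  B: 110 (length 3)
  C: 111 (length 3)
  D: 010 (length 3)
  E: 011 (length 3)
  F: 100 (length 3)
  G: 101 (length 3)
Average length = Σ p(s) × length(s) = 2.8000 bits


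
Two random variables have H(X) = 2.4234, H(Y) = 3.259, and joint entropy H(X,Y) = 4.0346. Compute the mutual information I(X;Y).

I(X;Y) = H(X) + H(Y) - H(X,Y)
I(X;Y) = 2.4234 + 3.259 - 4.0346 = 1.6478 bits


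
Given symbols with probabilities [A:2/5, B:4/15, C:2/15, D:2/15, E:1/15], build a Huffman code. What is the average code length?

Huffman tree construction:
Combine smallest probabilities repeatedly
Resulting codes:
  A: 0 (length 1)
  B: 10 (length 2)
  C: 1111 (length 4)
  D: 110 (length 3)
  E: 1110 (length 4)
Average length = Σ p(s) × length(s) = 2.1333 bits


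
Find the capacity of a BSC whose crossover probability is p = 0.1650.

For BSC with error probability p:
C = 1 - H(p) where H(p) is binary entropy
H(0.1650) = -0.1650 × log₂(0.1650) - 0.8350 × log₂(0.8350)
H(p) = 0.6461
C = 1 - 0.6461 = 0.3539 bits/use


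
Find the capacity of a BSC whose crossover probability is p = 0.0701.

For BSC with error probability p:
C = 1 - H(p) where H(p) is binary entropy
H(0.0701) = -0.0701 × log₂(0.0701) - 0.9299 × log₂(0.9299)
H(p) = 0.3663
C = 1 - 0.3663 = 0.6337 bits/use


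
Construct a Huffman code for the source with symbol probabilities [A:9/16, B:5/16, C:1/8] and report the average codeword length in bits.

Huffman tree construction:
Combine smallest probabilities repeatedly
Resulting codes:
  A: 1 (length 1)
  B: 01 (length 2)
  C: 00 (length 2)
Average length = Σ p(s) × length(s) = 1.4375 bits


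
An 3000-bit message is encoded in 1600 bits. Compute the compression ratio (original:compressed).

Compression ratio = Original / Compressed
= 3000 / 1600 = 1.88:1


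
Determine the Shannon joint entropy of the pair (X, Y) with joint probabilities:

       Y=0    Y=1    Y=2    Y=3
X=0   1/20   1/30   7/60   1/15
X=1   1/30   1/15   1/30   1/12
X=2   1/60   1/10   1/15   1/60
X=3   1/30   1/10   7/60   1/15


H(X,Y) = -Σ p(x,y) log₂ p(x,y)
  p(0,0)=1/20: -0.0500 × log₂(0.0500) = 0.2161
  p(0,1)=1/30: -0.0333 × log₂(0.0333) = 0.1636
  p(0,2)=7/60: -0.1167 × log₂(0.1167) = 0.3616
  p(0,3)=1/15: -0.0667 × log₂(0.0667) = 0.2605
  p(1,0)=1/30: -0.0333 × log₂(0.0333) = 0.1636
  p(1,1)=1/15: -0.0667 × log₂(0.0667) = 0.2605
  p(1,2)=1/30: -0.0333 × log₂(0.0333) = 0.1636
  p(1,3)=1/12: -0.0833 × log₂(0.0833) = 0.2987
  p(2,0)=1/60: -0.0167 × log₂(0.0167) = 0.0984
  p(2,1)=1/10: -0.1000 × log₂(0.1000) = 0.3322
  p(2,2)=1/15: -0.0667 × log₂(0.0667) = 0.2605
  p(2,3)=1/60: -0.0167 × log₂(0.0167) = 0.0984
  p(3,0)=1/30: -0.0333 × log₂(0.0333) = 0.1636
  p(3,1)=1/10: -0.1000 × log₂(0.1000) = 0.3322
  p(3,2)=7/60: -0.1167 × log₂(0.1167) = 0.3616
  p(3,3)=1/15: -0.0667 × log₂(0.0667) = 0.2605
H(X,Y) = 3.7954 bits


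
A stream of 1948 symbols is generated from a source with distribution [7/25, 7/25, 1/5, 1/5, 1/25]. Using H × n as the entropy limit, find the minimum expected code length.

Entropy H = 2.1430 bits/symbol
Minimum bits = H × n = 2.1430 × 1948
= 4174.50 bits


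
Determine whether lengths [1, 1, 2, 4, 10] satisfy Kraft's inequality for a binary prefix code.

Kraft inequality: Σ 2^(-l_i) ≤ 1 for prefix-free code
Calculating: 2^(-1) + 2^(-1) + 2^(-2) + 2^(-4) + 2^(-10)
= 0.5 + 0.5 + 0.25 + 0.0625 + 0.0009765625
= 1.3135
Since 1.3135 > 1, prefix-free code does not exist


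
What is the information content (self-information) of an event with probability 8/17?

Information content I(x) = -log₂(p(x))
I = -log₂(8/17) = -log₂(0.4706)
I = 1.0875 bits


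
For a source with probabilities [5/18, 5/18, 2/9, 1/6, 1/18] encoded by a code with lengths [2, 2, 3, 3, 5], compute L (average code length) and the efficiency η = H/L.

Average length L = Σ p_i × l_i = 2.5556 bits
Entropy H = 2.1714 bits
Efficiency η = H/L × 100% = 84.97%


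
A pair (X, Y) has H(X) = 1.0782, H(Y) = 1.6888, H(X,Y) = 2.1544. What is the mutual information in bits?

I(X;Y) = H(X) + H(Y) - H(X,Y)
I(X;Y) = 1.0782 + 1.6888 - 2.1544 = 0.6126 bits


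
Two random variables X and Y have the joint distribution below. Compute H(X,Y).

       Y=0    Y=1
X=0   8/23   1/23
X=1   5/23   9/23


H(X,Y) = -Σ p(x,y) log₂ p(x,y)
  p(0,0)=8/23: -0.3478 × log₂(0.3478) = 0.5299
  p(0,1)=1/23: -0.0435 × log₂(0.0435) = 0.1967
  p(1,0)=5/23: -0.2174 × log₂(0.2174) = 0.4786
  p(1,1)=9/23: -0.3913 × log₂(0.3913) = 0.5297
H(X,Y) = 1.7349 bits


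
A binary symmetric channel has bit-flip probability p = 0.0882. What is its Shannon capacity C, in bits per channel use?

For BSC with error probability p:
C = 1 - H(p) where H(p) is binary entropy
H(0.0882) = -0.0882 × log₂(0.0882) - 0.9118 × log₂(0.9118)
H(p) = 0.4304
C = 1 - 0.4304 = 0.5696 bits/use
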